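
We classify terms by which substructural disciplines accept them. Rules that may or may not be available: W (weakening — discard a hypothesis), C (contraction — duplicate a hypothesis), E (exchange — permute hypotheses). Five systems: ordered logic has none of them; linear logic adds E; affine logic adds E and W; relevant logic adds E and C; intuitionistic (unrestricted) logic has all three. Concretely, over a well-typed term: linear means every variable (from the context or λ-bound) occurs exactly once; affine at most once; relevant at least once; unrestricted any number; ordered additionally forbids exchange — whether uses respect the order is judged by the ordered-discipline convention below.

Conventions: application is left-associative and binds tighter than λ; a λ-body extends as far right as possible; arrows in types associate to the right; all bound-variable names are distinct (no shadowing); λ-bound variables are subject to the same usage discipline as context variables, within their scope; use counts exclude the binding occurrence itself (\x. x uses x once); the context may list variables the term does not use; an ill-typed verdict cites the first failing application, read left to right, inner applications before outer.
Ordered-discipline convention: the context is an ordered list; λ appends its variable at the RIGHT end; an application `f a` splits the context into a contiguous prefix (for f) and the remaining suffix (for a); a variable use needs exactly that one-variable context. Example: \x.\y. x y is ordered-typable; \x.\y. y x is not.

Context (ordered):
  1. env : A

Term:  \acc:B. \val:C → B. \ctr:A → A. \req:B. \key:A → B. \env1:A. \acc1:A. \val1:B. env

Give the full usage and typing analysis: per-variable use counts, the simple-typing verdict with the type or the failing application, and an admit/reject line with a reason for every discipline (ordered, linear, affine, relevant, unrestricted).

counts: env=1, acc (λ-bound)=0, val (λ-bound)=0, ctr (λ-bound)=0, req (λ-bound)=0, key (λ-bound)=0, env1 (λ-bound)=0, acc1 (λ-bound)=0, val1 (λ-bound)=0
uses in reading order: env
typing: the term checks, with type B → (C → B) → (A → A) → B → (A → B) → A → A → B → A
ordered ✗ (acc, val, ctr, req, key, env1, acc1, val1 left unused)
linear ✗ (acc, val, ctr, req, key, env1, acc1, val1 left unused)
affine ✓ (at most one use each (env, acc, val, ctr, req, key, env1, acc1, val1))
relevant ✗ (acc, val, ctr, req, key, env1, acc1, val1 left unused)
unrestricted ✓ (well-typed at B → (C → B) → (A → A) → B → (A → B) → A → A → B → A; no restrictions here)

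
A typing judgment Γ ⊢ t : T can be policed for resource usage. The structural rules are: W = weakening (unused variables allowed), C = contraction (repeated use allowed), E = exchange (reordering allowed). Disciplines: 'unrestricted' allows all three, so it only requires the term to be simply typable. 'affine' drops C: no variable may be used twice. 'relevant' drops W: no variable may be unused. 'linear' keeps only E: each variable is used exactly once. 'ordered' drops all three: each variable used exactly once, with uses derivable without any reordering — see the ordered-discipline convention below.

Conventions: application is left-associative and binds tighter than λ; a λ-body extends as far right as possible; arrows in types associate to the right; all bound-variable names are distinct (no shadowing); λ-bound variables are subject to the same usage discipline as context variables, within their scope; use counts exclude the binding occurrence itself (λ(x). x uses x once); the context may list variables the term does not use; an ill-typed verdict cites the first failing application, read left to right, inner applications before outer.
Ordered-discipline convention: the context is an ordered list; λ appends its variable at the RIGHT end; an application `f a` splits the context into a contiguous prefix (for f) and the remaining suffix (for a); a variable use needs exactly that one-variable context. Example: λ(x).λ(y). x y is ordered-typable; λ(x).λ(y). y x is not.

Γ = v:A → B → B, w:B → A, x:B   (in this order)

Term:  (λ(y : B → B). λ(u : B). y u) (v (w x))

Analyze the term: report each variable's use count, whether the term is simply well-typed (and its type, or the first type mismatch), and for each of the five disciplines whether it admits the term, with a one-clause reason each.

usage: v ×1; w ×1; x ×1; y [bound] ×1; u [bound] ×1
use order (left to right): y, u, v, w, x
typing: ✓ — B → B
ordered: ✓ — v, w, x, y, u once each; derivable with no W/C/E
linear: ✓ — v, w, x, y, u: one use apiece
affine: ✓ — v, w, x, y, u: no repeats, contraction unneeded
relevant: ✓ — none of v, w, x, y, u goes unused
unrestricted: ✓ — well-typed at B → B; no restrictions here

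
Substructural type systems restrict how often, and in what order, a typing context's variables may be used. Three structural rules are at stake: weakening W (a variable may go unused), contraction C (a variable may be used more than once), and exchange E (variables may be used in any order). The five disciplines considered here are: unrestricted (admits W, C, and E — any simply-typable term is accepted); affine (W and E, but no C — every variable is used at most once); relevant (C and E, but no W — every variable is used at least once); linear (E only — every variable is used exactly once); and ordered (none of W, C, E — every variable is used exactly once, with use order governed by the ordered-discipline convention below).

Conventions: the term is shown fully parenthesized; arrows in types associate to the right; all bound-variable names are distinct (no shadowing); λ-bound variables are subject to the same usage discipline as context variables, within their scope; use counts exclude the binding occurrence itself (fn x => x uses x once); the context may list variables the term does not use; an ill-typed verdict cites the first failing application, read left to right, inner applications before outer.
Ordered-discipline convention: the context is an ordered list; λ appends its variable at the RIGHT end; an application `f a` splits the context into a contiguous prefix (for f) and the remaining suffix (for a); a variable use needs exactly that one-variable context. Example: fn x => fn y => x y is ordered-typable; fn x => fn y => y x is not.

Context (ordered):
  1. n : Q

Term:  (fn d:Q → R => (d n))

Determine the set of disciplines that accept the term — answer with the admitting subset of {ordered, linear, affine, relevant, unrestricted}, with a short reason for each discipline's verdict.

admitting disciplines: linear, affine, relevant, unrestricted
counts: n: 1×; d (bound): 1×
uses in reading order: d, n
typing: ✓ — (Q → R) → R
ordered ✗ (needs exchange: uses follow d, n)
linear ✓ (n, d: one use apiece)
affine ✓ (no duplicate uses among n, d)
relevant ✓ (n, d: all used, weakening unneeded)
unrestricted ✓ (simply typable at (Q → R) → R; W, C, E all held)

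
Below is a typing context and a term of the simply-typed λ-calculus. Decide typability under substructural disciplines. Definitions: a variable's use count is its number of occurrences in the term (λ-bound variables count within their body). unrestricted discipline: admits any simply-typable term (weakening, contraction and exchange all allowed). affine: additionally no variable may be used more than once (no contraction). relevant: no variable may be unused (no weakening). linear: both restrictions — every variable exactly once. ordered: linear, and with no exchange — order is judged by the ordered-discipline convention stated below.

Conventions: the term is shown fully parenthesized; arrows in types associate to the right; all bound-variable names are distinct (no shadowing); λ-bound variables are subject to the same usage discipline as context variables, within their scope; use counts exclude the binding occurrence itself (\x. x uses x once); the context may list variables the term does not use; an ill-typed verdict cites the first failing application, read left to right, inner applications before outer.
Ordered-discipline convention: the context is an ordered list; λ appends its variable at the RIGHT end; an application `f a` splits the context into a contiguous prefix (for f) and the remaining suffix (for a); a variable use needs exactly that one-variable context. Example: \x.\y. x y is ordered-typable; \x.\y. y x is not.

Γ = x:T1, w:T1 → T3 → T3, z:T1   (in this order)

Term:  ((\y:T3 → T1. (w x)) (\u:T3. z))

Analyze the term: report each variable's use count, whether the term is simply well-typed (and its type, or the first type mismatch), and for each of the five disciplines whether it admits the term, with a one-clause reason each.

counts: x=1; w=1; z=1; y (λ-bound)=0; u (λ-bound)=0
use order (left to right): w, x, z
typing: the term checks, with type T3 → T3
ordered ✗ (needs weakening: y, u unused)
linear ✗ (needs weakening: y, u unused)
affine ✓ (no duplicate uses among x, w, z, y, u)
relevant ✗ (needs weakening: y, u unused)
unrestricted ✓ (type-checks (T3 → T3) and nothing is barred)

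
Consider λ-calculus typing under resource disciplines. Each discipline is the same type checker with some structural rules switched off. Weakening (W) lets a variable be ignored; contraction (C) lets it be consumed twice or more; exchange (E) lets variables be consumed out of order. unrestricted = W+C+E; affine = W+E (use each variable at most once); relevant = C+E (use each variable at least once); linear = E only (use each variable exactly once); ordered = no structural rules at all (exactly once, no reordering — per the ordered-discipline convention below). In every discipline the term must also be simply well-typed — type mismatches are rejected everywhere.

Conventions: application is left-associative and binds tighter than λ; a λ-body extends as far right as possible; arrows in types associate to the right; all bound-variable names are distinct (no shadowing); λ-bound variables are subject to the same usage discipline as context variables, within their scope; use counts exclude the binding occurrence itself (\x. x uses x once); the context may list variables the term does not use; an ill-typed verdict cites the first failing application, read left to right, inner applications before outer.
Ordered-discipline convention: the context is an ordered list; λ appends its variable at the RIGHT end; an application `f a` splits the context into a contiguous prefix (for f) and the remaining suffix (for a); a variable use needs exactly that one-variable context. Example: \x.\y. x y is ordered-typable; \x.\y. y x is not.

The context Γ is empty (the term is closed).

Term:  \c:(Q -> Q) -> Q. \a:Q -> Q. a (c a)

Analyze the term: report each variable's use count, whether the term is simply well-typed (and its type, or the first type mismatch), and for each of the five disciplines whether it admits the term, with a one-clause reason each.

usage: c (λ-bound): 1, a (λ-bound): 2
uses in reading order: a, c, a
typing: the term checks, with type ((Q -> Q) -> Q) -> (Q -> Q) -> Q
ordered: ✗, repeated use of a ×2
linear: ✗, repeated use of a ×2
affine: ✗, repeated use of a ×2
relevant: ✓, c, a: all used, weakening unneeded
unrestricted: ✓, typability at ((Q -> Q) -> Q) -> (Q -> Q) -> Q is all that's needed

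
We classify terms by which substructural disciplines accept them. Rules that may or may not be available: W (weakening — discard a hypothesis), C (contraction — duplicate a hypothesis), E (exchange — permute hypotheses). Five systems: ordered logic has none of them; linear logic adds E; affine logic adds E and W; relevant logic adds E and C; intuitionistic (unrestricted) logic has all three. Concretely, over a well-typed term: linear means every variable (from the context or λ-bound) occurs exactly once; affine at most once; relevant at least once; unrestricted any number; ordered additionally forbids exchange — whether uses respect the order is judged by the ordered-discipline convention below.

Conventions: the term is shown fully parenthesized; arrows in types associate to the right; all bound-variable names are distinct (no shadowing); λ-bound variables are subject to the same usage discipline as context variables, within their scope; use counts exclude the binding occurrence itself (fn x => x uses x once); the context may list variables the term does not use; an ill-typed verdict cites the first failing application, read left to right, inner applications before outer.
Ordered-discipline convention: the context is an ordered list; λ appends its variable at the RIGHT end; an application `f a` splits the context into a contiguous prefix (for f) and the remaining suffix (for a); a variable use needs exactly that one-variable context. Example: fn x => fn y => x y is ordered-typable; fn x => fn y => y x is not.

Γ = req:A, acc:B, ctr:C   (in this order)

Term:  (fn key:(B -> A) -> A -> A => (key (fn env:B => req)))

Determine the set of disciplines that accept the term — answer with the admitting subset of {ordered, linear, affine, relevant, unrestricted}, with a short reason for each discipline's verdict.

accepted by: affine, unrestricted
usage: req=1; acc=0; ctr=0; key [bound]=1; env [bound]=0
uses in reading order: key, req
typing: well-typed — term : ((B -> A) -> A -> A) -> A -> A
ordered: ✗ — acc, ctr, env left unused
linear: ✗ — acc, ctr, env left unused
affine: ✓ — at most one use each (req, acc, ctr, key, env)
relevant: ✗ — acc, ctr, env left unused
unrestricted: ✓ — well-typed at ((B -> A) -> A -> A) -> A -> A; no restrictions here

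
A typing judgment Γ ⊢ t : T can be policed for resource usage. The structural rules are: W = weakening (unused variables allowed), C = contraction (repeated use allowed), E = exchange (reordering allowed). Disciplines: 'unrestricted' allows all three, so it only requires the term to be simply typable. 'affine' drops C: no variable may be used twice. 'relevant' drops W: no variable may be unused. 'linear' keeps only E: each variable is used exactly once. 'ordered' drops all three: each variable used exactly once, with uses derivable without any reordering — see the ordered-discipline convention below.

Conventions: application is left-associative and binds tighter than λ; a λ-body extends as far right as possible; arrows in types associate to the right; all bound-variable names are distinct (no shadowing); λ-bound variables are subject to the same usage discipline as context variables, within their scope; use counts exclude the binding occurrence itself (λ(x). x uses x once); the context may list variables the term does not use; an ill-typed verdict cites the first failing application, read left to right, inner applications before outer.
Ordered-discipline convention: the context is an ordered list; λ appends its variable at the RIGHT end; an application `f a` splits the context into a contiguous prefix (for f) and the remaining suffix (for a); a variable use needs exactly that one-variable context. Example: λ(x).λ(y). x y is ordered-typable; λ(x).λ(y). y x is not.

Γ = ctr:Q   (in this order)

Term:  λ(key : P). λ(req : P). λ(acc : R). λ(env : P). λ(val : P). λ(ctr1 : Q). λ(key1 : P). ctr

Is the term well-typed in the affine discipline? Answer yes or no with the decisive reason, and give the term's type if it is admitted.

yes — at most one use each (ctr, key, req, acc, env, val, ctr1, key1); term : P -> P -> R -> P -> P -> Q -> P -> Q
use counts: ctr ×1; key [bound] ×0; req [bound] ×0; acc [bound] ×0; env [bound] ×0; val [bound] ×0; ctr1 [bound] ×0; key1 [bound] ×0
left-to-right use order: ctr
typing: well-typed — term : P -> P -> R -> P -> P -> Q -> P -> Q
all disciplines: ordered ✗ | linear ✗ | affine ✓ | relevant ✗ | unrestricted ✓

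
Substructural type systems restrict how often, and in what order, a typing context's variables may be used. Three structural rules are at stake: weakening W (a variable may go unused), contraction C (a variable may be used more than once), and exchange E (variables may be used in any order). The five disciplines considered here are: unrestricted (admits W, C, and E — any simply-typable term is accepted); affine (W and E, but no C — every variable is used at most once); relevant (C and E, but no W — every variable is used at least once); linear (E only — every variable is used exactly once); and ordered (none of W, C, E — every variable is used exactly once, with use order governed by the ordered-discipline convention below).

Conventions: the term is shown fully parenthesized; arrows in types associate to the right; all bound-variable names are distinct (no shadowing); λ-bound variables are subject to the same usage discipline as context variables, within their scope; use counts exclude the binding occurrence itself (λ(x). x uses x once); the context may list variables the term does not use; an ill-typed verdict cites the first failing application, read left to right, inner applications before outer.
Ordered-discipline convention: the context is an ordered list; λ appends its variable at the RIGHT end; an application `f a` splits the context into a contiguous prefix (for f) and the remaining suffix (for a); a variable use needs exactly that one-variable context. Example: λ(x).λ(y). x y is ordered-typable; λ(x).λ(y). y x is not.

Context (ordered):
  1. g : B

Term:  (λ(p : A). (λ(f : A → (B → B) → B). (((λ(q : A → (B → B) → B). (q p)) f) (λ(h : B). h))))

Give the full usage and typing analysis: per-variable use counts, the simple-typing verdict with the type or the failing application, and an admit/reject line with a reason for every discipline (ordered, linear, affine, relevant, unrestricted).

usage: g ×0; p (λ-bound) ×1; f (λ-bound) ×1; q (λ-bound) ×1; h (λ-bound) ×1
left-to-right use order: q, p, f, h
typing: well-typed at A → (A → (B → B) → B) → B
ordered: ✗, g never used (weakening)
linear: ✗, g never used (weakening)
affine: ✓, no duplicate uses among g, p, f, q, h
relevant: ✗, g never used (weakening)
unrestricted: ✓, simply typable at A → (A → (B → B) → B) → B; W, C, E all held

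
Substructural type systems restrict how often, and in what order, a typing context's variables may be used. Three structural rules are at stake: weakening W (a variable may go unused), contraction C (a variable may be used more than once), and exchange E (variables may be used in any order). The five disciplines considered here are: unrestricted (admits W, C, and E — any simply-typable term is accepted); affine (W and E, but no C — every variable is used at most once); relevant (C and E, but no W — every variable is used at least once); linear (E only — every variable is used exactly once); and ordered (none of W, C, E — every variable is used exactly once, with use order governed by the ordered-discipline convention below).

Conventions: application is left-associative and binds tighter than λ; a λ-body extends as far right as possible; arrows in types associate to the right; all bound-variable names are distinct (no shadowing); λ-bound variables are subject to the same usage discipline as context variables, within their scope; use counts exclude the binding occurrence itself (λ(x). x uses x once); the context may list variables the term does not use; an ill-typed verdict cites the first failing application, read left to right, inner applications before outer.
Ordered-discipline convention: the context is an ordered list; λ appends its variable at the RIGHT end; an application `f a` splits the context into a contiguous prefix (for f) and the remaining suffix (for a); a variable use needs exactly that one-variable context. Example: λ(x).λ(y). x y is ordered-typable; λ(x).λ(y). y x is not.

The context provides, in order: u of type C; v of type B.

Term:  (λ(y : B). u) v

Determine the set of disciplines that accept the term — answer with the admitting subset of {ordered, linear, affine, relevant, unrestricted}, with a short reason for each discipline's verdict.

admitted in: affine, unrestricted
use counts: u: 1×, v: 1×, y [bound]: 0×
uses in reading order: u, v
typing: well-typed at C
ordered: ✗, unused: y — weakening required
linear: ✗, unused: y — weakening required
affine: ✓, none of u, v, y used more than once
relevant: ✗, unused: y — weakening required
unrestricted: ✓, type-checks (C) and nothing is barred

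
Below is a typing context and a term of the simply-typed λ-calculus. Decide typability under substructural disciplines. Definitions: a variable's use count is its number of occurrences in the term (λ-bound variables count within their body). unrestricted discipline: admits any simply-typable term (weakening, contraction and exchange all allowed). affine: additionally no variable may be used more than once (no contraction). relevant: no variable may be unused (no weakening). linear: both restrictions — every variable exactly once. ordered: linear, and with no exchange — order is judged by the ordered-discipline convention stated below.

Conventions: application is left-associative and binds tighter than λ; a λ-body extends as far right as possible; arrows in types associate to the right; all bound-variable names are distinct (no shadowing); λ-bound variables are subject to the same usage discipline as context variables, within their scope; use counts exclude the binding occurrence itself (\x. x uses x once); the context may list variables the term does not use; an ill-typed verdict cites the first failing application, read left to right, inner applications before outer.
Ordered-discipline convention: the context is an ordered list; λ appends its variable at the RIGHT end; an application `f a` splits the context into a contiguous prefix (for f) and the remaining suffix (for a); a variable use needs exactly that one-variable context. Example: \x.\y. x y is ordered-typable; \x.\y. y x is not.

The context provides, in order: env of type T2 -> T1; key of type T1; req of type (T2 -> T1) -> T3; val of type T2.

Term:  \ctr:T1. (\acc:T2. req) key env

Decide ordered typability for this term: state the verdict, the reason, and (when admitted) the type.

no — fails simple typing
counts: env=1, key=1, req=1, val=0, ctr (λ-bound)=0, acc (λ-bound)=0
uses in reading order: req, key, env
typing: ill-typed: a function awaiting T2 gets T1
across the five disciplines: ordered ✗ | linear ✗ | affine ✗ | relevant ✗ | unrestricted ✗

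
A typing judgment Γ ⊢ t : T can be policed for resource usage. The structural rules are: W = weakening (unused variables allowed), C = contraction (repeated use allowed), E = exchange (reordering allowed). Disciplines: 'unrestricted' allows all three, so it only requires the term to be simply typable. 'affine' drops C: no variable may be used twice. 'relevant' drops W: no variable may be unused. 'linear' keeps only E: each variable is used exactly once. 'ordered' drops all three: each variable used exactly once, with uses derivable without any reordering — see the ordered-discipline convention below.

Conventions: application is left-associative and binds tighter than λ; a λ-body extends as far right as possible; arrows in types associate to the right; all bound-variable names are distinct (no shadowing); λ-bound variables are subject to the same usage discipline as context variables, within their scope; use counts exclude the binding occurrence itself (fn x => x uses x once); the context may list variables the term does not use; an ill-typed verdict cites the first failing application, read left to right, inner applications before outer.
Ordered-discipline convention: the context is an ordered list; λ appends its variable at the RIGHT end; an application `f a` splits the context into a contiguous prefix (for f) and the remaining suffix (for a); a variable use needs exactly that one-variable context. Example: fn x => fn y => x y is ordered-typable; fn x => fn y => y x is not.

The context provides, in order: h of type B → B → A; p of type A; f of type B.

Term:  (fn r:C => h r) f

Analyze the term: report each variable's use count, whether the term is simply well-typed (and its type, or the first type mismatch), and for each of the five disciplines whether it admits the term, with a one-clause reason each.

variable uses: h ×1, p ×0, f ×1, r (λ-bound) ×1
left-to-right use order: h, r, f
typing: ill-typed: a function awaiting B gets C
ordered: ✗ — a type mismatch blocks all five
linear: ✗ — the type mismatch rejects it
affine: ✗ — not simply typable
relevant: ✗ — fails simple typing
unrestricted: ✗ — a type mismatch blocks all five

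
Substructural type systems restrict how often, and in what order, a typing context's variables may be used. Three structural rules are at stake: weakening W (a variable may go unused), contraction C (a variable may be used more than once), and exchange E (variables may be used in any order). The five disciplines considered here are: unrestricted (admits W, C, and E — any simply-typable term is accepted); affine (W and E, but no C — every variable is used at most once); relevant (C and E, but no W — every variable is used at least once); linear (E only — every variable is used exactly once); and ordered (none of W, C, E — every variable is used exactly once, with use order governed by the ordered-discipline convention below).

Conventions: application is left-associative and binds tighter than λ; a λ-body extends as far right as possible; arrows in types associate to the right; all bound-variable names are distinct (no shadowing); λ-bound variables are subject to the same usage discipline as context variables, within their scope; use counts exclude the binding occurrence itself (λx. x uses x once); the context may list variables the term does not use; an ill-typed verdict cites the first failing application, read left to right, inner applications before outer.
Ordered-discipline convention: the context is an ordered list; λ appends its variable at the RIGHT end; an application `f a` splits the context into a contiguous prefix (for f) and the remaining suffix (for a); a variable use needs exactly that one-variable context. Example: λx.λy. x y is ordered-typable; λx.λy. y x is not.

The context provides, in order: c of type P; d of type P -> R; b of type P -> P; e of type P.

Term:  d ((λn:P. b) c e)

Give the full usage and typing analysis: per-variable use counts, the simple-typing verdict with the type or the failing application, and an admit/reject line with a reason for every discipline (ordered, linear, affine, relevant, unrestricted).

use counts: c: 1×, d: 1×, b: 1×, e: 1×, n (λ-bound): 0×
order of uses: d, b, c, e
typing: well-typed at R
ordered: ✗ — n left unused
linear: ✗ — n left unused
affine: ✓ — at most one use each (c, d, b, e, n)
relevant: ✗ — n left unused
unrestricted: ✓ — typability at R is all that's needed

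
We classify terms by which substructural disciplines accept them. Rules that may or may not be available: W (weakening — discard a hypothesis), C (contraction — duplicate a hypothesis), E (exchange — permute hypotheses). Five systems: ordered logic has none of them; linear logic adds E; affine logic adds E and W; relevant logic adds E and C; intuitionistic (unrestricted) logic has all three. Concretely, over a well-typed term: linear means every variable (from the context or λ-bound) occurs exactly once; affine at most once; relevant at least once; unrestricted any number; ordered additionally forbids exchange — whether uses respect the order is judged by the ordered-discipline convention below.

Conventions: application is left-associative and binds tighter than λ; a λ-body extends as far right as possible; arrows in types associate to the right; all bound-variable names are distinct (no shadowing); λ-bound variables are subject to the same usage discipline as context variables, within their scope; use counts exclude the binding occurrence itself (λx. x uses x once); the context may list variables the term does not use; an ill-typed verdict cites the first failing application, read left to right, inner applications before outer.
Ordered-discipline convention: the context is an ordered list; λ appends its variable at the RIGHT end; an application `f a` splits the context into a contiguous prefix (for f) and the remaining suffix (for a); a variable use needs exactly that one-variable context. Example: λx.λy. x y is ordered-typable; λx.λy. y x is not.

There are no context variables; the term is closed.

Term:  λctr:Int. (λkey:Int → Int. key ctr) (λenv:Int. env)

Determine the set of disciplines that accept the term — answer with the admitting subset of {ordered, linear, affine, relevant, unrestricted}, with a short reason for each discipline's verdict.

admitted by: linear, affine, relevant, unrestricted
variable uses: ctr (λ-bound)=1, key (λ-bound)=1, env (λ-bound)=1
use order (left to right): key, ctr, env
typing: ✓ — Int → Int
ordered: ✗ — no contiguous prefix/suffix split fits key, ctr, env
linear: ✓ — each of ctr, key, env used exactly once
affine: ✓ — at most one use each (ctr, key, env)
relevant: ✓ — none of ctr, key, env goes unused
unrestricted: ✓ — type-checks (Int → Int) and nothing is barred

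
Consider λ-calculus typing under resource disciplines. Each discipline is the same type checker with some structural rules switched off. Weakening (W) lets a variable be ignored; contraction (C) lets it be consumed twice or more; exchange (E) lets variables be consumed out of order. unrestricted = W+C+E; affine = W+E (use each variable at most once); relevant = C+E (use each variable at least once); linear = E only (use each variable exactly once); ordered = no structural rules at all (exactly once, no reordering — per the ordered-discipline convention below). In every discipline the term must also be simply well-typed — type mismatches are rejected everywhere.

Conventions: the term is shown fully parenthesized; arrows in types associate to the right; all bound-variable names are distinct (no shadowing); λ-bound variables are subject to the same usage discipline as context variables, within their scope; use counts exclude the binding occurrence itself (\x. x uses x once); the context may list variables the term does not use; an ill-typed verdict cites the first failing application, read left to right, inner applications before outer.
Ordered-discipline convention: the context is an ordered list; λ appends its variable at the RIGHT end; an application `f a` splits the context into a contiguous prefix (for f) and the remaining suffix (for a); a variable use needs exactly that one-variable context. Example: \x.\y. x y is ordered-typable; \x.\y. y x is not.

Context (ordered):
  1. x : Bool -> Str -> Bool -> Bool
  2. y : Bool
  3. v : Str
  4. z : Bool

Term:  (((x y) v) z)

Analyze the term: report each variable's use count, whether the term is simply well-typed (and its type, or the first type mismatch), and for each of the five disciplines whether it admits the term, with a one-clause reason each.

variable uses: x ×1, y ×1, v ×1, z ×1
use order (left to right): x, y, v, z
typing: well-typed — term : Bool
ordered: ✓, x, y, v, z once each; derivable with no W/C/E
linear: ✓, exactly-once usage across x, y, v, z
affine: ✓, x, y, v, z: no repeats, contraction unneeded
relevant: ✓, x, y, v, z: all used, weakening unneeded
unrestricted: ✓, typability at Bool is all that's needed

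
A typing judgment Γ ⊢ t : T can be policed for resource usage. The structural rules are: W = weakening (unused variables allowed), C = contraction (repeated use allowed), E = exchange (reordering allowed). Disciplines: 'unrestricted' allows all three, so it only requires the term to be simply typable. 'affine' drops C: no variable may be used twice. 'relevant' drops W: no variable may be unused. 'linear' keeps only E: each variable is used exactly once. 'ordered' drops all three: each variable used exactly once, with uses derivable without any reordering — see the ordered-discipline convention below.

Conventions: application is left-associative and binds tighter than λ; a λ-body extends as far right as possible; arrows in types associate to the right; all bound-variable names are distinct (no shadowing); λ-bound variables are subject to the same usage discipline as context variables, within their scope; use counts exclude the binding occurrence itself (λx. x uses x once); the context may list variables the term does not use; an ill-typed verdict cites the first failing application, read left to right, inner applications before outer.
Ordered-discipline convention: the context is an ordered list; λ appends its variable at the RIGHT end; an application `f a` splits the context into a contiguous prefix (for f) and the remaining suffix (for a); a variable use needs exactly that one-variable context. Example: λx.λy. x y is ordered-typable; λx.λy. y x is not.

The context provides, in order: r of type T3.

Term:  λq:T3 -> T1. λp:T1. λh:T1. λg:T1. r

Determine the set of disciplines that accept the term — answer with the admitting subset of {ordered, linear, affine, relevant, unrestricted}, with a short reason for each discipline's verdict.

admitting disciplines: affine, unrestricted
counts: r: 1×, q (λ-bound): 0×, p (λ-bound): 0×, h (λ-bound): 0×, g (λ-bound): 0×
left-to-right use order: r
typing: well-typed — term : (T3 -> T1) -> T1 -> T1 -> T1 -> T3
ordered: ✗ — q, p, h, g left unused
linear: ✗ — q, p, h, g left unused
affine: ✓ — no duplicate uses among r, q, p, h, g
relevant: ✗ — q, p, h, g left unused
unrestricted: ✓ — type-checks ((T3 -> T1) -> T1 -> T1 -> T1 -> T3) and nothing is barred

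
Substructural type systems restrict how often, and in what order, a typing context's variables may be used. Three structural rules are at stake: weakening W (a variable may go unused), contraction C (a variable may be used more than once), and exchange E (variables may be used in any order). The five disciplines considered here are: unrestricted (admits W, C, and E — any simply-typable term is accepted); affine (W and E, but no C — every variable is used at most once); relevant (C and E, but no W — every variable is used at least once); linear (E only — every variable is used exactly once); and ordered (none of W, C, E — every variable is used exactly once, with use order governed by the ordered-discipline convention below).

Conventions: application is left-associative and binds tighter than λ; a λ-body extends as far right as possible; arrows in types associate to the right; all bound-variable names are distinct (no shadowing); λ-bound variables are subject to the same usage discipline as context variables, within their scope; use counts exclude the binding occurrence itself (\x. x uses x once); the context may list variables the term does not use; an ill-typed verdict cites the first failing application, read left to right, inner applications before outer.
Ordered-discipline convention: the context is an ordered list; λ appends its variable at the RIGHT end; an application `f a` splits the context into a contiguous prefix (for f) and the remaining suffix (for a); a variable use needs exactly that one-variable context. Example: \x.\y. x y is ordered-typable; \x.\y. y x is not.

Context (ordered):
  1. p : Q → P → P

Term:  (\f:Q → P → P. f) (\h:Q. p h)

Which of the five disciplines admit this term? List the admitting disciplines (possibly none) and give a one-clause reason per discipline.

accepted by: ordered, linear, affine, relevant, unrestricted
variable uses: p: 1×, f [bound]: 1×, h [bound]: 1×
use order (left to right): f, p, h
typing: the term checks, with type Q → P → P
ordered ✓ (p, f, h: once each, no exchange needed)
linear ✓ (p, f, h: one use apiece)
affine ✓ (at most one use each (p, f, h))
relevant ✓ (p, f, h: all used, weakening unneeded)
unrestricted ✓ (simply typable at Q → P → P; W, C, E all held)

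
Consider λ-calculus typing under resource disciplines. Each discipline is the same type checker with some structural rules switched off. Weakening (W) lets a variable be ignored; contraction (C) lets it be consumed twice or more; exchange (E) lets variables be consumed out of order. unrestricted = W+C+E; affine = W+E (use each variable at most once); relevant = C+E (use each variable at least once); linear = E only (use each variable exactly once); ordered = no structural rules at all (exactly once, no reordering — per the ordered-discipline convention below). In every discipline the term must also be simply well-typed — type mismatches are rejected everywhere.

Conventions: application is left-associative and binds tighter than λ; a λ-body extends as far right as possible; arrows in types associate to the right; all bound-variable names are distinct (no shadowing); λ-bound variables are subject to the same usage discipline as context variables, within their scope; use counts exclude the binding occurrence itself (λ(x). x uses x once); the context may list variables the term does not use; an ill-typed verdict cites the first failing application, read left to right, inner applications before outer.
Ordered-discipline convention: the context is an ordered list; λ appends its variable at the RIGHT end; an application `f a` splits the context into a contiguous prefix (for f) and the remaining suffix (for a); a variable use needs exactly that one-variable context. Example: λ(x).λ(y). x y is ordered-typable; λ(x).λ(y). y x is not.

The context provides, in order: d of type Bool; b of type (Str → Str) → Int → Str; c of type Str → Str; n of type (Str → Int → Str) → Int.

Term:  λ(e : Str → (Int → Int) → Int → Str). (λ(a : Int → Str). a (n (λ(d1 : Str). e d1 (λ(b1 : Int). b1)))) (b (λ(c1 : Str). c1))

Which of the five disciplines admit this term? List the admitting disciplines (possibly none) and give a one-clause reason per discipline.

admitting disciplines: affine, unrestricted
usage: d ×0; b ×1; c ×0; n ×1; e [bound] ×1; a [bound] ×1; d1 [bound] ×1; b1 [bound] ×1; c1 [bound] ×1
use order (left to right): a, n, e, d1, b1, b, c1
typing: well-typed — term : (Str → (Int → Int) → Int → Str) → Str
ordered: ✗, needs weakening: d, c unused
linear: ✗, needs weakening: d, c unused
affine: ✓, at most one use each (d, b, c, n, e, a, d1, b1, c1)
relevant: ✗, needs weakening: d, c unused
unrestricted: ✓, typability at (Str → (Int → Int) → Int → Str) → Str is all that's needed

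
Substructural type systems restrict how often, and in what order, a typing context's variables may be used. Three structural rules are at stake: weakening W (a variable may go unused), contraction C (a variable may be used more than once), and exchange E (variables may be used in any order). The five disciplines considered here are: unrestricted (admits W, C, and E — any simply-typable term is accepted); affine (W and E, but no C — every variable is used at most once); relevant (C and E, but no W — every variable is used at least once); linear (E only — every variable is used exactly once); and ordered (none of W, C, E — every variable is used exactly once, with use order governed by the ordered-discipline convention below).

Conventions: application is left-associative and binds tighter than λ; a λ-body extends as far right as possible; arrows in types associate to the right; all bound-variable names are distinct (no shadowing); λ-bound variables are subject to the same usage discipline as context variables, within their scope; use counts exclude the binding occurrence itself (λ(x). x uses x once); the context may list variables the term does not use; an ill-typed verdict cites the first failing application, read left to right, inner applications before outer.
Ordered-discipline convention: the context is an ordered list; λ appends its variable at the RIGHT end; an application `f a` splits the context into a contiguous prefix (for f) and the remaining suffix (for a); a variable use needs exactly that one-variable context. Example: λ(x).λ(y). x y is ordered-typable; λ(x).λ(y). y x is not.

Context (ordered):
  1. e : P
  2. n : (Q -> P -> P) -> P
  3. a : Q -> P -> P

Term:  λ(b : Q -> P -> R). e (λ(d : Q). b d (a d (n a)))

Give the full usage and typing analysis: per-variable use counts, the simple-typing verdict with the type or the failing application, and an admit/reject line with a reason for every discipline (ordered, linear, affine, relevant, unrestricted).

variable uses: e: 1×; n: 1×; a: 2×; b (λ-bound): 1×; d (λ-bound): 2×
left-to-right use order: e, b, d, a, d, n, a
typing: ill-typed: non-arrow in function slot: P
ordered: ✗, a type mismatch blocks all five
linear: ✗, the type mismatch rejects it
affine: ✗, not simply typable
relevant: ✗, fails simple typing
unrestricted: ✗, a type mismatch blocks all five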